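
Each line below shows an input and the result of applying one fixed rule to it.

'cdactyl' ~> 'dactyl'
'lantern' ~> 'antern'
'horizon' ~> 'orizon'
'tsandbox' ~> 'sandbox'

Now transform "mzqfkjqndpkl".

Looking at the pairs, the operation is to delete the first character.
Doing the same to "mzqfkjqndpkl": "zqfkjqndpkl".

zqfkjqndpkl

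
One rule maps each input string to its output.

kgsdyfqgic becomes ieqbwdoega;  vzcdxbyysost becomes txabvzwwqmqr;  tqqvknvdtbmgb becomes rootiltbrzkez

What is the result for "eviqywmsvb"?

ctgowukqtz

In each case the input is transformed by: shift every letter 2 places backward in the alphabet (wrapping around).
Applying that to "eviqywmsvb" gives "ctgowukqtz".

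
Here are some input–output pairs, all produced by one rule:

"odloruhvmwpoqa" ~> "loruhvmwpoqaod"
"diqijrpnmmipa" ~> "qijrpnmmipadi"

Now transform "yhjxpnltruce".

jxpnltruceyh

What's happening: move the first 2 characters to the end (rotate left by 2).
Applying that to "yhjxpnltruce" gives "jxpnltruceyh".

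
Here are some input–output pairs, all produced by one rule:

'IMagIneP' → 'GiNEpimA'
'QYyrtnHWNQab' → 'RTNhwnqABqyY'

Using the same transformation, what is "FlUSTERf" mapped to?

sterFfLu

The transformation: move the first 3 characters to the end (rotate left by 3), then flip the case of every letter.
For "FlUSTERf", step one produces "STERfFlU"; step two turns that into "sterFfLu".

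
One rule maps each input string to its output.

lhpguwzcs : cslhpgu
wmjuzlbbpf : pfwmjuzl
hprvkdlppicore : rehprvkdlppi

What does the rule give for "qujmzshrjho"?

hoqujmzsh

Looking at the pairs, the operation is to move the last 2 characters to the front (rotate right by 2), then delete the last 2 characters.
Working it through for "qujmzshrjho": intermediate "hoqujmzshrj", final "hoqujmzsh".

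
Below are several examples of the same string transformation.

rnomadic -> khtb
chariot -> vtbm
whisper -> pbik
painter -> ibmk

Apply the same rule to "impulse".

The transformation: keep every other character starting from the first (positions 1st, 3rd, 5th, ...), then shift every letter 7 places backward in the alphabet (wrapping around).
On "impulse": the first step gives "iple", and the second then gives "biex".

biex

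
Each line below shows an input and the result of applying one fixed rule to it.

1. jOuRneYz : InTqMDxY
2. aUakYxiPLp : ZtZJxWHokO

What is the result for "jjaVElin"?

IIZudKHM

The pattern: flip the case of every letter, then shift every letter 1 place backward in the alphabet (wrapping around).
Working it through for "jjaVElin": intermediate "JJAveLIN", final "IIZudKHM".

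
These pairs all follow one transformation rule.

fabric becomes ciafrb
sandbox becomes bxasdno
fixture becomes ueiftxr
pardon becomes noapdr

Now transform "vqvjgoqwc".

Looking at the pairs, the operation is to swap each adjacent pair of characters (1↔2, 3↔4, ...), then move the last 2 characters to the front (rotate right by 2).
"vqvjgoqwc" → "qvjvogwqc" → "qcqvjvogw".

qcqvjvogw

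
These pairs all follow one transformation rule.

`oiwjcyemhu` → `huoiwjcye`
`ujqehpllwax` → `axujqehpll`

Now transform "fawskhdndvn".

The pattern: move the last 2 characters to the front (rotate right by 2), then delete the last character.
Doing the same to "fawskhdndvn": "vnfawskhdn".

vnfawskhdn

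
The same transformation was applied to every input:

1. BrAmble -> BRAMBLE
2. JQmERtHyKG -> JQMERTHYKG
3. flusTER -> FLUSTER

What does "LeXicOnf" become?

LEXICONF

Each output is the input with this applied: convert every letter to uppercase.
Applying that to "LeXicOnf" gives "LEXICONF".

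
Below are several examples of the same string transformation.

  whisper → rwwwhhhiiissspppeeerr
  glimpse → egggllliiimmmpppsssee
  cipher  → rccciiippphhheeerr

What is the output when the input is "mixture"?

Rule — repeat every character 3 times, then move the last character to the front.
Doing the same to "mixture": "emmmiiixxxtttuuurrree".

emmmiiixxxtttuuurrree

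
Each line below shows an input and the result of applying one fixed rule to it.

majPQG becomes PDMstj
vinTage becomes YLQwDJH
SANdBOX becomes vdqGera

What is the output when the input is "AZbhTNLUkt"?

The transformation: flip the case of every letter, then shift every letter 3 places forward in the alphabet (wrapping around).
"AZbhTNLUkt" → "dcEKwqoxNW".

dcEKwqoxNW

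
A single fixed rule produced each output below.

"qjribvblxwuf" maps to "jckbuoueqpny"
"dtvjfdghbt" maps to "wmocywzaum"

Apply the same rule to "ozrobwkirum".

hskhupdbknf

Rule — shift every letter 7 places backward in the alphabet (wrapping around).
Applying that to "ozrobwkirum" gives "hskhupdbknf".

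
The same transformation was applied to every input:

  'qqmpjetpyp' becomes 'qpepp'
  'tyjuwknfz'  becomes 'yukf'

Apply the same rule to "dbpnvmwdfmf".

In each case the input is transformed by: keep every other character starting from the second (positions 2nd, 4th, 6th, ...).
For "dbpnvmwdfmf" the result is "bnmdm".

bnmdm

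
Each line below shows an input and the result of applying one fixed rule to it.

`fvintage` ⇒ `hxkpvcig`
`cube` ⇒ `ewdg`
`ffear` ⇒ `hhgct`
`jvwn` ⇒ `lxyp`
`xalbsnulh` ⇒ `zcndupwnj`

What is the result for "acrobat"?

What's happening: shift every letter 2 places forward in the alphabet (wrapping around).
On "acrobat" that produces "cetqdcv".

cetqdcv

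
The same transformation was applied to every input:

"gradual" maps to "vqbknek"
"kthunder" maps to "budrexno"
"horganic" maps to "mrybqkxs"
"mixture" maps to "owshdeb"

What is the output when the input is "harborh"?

rrkblyb

Each output is the input with this applied: move the last character to the front, then shift every letter 10 places forward in the alphabet (wrapping around).
Working it through for "harborh": intermediate "hharbor", final "rrkblyb".
(Check on "kthunder": → "rkthunde" → "budrexno" ✓)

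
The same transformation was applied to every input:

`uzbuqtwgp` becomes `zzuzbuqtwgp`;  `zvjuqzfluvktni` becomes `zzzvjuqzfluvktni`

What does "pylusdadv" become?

zzpylusdadv

What's happening: prepend "zz".
For "pylusdadv" the result is "zzpylusdadv".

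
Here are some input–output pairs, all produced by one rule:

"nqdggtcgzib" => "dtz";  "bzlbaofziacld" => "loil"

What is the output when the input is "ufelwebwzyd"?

What's happening: keep one character in every 3, starting at position 3 (positions 3rd, 6th, 9th, ...).
On "ufelwebwzyd" that produces "eez".

eez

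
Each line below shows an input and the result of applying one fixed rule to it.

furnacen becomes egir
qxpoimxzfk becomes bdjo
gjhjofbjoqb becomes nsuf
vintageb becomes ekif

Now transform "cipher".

tliv

Rule — shift every letter 4 places forward in the alphabet (wrapping around), then keep only the last 4 characters.
For "cipher", step one produces "gmtliv"; step two turns that into "tliv".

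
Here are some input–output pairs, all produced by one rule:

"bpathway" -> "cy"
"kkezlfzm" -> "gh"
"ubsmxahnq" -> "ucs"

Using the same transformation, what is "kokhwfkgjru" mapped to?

mhl

In each case the input is transformed by: keep one character in every 3, starting at position 3 (positions 3rd, 6th, 9th, ...), then shift every letter 2 places forward in the alphabet (wrapping around).
Working it through for "kokhwfkgjru": intermediate "kfj", final "mhl".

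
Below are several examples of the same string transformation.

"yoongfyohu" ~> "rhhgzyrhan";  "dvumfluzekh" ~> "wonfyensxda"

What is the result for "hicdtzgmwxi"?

The transformation: shift every letter 7 places backward in the alphabet (wrapping around).
Applying that to "hicdtzgmwxi" gives "abvwmszfpqb".

abvwmszfpqb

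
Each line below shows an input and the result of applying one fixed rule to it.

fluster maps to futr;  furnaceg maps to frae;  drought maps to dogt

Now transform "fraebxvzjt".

What's happening: keep every other character starting from the first (positions 1st, 3rd, 5th, ...).
Applying that to "fraebxvzjt" gives "fabvj".

fabvj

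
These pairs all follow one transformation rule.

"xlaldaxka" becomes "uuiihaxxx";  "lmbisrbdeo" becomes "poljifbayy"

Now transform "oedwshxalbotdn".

utqpllkiebaayx

Rule — sort the characters into reverse alphabetical order, then shift every letter 3 places backward in the alphabet (wrapping around).
For "oedwshxalbotdn", step one produces "xwtsoonlheddba"; step two turns that into "utqpllkiebaayx".
(Check on "lmbisrbdeo": → "sromliedbb" → "poljifbayy" ✓)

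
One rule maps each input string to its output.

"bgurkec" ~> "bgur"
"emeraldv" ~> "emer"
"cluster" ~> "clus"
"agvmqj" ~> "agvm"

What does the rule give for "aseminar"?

asem

Looking at the pairs, the operation is to keep only the first 4 characters.
On "aseminar" that produces "asem".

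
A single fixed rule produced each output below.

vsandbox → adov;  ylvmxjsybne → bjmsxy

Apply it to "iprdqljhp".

dilpr

The pattern: sort the characters into alphabetical order, then keep every other character starting from the first (positions 1st, 3rd, 5th, ...).
On "iprdqljhp" that produces "dilpr".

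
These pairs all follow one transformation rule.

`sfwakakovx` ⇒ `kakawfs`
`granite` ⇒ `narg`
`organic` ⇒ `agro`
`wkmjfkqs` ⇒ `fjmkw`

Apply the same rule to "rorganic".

The pattern: delete the last 3 characters, then reverse the string.
Applying that to "rorganic" gives "agror".

agror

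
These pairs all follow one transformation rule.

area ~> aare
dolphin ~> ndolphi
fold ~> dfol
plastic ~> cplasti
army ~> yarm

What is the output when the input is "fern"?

The rule is to move the last character to the front.
So "fern" becomes "nfer".

nfer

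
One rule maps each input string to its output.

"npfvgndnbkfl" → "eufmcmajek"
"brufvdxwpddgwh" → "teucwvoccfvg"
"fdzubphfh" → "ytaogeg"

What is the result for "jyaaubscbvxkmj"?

zztarbauwjli

The pattern: delete the first 2 characters, then shift every letter 1 place backward in the alphabet (wrapping around).
On "jyaaubscbvxkmj": the first step gives "aaubscbvxkmj", and the second then gives "zztarbauwjli".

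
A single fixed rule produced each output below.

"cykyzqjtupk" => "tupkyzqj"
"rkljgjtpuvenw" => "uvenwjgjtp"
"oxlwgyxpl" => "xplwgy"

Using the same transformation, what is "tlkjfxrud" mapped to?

rudjfx

Rule — delete the first 3 characters, then swap the front and back halves of the string.
On "tlkjfxrud": the first step gives "jfxrud", and the second then gives "rudjfx".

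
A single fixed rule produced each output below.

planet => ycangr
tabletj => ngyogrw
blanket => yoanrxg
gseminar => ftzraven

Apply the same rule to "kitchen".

The transformation: swap each adjacent pair of characters (1↔2, 3↔4, ...), then shift every letter 13 places forward in the alphabet (wrapping around) — i.e. ROT13.
Starting from "kitchen": after the first operation, "ikctehn"; after the second, "vxpgrua".

vxpgrua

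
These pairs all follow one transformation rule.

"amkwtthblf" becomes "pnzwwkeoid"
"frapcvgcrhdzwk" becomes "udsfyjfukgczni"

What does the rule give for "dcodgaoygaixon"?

Looking at the pairs, the operation is to move the first character to the end, then shift every letter 3 places forward in the alphabet (wrapping around).
On "dcodgaoygaixon" that produces "frgjdrbjdlarqg".
(Check on "frapcvgcrhdzwk": → "rapcvgcrhdzwkf" → "udsfyjfukgczni" ✓)

frgjdrbjdlarqg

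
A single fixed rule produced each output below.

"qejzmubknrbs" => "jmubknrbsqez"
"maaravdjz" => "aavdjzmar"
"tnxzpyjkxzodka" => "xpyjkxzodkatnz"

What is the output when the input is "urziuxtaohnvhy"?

zuxtaohnvhyuri

The rule is to move the first 3 characters to the end (rotate left by 3), then swap the first and last characters.
For "urziuxtaohnvhy", step one produces "iuxtaohnvhyurz"; step two turns that into "zuxtaohnvhyuri".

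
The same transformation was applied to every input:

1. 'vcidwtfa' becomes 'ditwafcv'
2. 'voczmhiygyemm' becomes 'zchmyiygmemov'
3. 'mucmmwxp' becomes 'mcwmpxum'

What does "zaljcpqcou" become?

The transformation: swap each adjacent pair of characters (1↔2, 3↔4, ...), then move the first 2 characters to the end (rotate left by 2).
Applying both steps to "zaljcpqcou": "azjlpccquo", then "jlpccquoaz".
(Check on "voczmhiygyemm": → "ovzchmyiygmem" → "zchmyiygmemov" ✓)

jlpccquoaz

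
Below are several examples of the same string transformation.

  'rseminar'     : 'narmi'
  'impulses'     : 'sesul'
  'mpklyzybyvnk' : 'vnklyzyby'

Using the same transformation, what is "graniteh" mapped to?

Looking at the pairs, the operation is to delete the first 3 characters, then move the last 3 characters to the front (rotate right by 3).
Working it through for "graniteh": intermediate "niteh", final "tehni".

tehni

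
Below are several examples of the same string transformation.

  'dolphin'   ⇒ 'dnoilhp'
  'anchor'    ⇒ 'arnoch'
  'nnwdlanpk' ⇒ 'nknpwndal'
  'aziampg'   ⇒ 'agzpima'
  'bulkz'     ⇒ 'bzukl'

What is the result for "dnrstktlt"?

dtnlrtskt

The rule is to take characters alternately from the front and the back (1st, last, 2nd, 2nd-last, ...).
On "dnrstktlt" that produces "dtnlrtskt".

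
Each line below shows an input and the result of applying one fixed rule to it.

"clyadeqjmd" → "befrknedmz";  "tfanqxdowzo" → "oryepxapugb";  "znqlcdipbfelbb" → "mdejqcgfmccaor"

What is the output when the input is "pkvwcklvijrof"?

xdlmwjkspgqlw

What's happening: move the first 3 characters to the end (rotate left by 3), then shift every letter 1 place forward in the alphabet (wrapping around).
For "pkvwcklvijrof", step one produces "wcklvijrofpkv"; step two turns that into "xdlmwjkspgqlw".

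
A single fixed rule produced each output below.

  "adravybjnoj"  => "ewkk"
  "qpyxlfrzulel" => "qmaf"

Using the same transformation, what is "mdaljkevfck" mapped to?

The transformation: keep one character in every 3, starting at position 2 (positions 2nd, 5th, 8th, ...), then shift every letter 1 place forward in the alphabet (wrapping around).
Doing the same to "mdaljkevfck": "ekwl".

ekwl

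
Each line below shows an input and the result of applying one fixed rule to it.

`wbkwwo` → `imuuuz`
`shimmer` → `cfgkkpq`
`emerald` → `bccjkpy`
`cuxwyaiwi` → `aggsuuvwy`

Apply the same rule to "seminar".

Each output is the input with this applied: shift every letter 2 places backward in the alphabet (wrapping around), then sort the characters into alphabetical order.
On "seminar": the first step gives "qckglyp", and the second then gives "cgklpqy".

cgklpqy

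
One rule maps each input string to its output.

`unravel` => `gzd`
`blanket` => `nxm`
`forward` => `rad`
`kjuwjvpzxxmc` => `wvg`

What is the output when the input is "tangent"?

The transformation: shift every letter 12 places forward in the alphabet (wrapping around), then keep only the first 3 characters.
Working it through for "tangent": intermediate "fmzsqzf", final "fmz".

fmz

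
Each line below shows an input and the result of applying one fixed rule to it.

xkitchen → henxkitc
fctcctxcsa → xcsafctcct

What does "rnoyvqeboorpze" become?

oorpzernoyvqeb

The pattern: swap the front and back halves of the string, then move the first character to the end.
"rnoyvqeboorpze" → "boorpzernoyvqe" → "oorpzernoyvqeb".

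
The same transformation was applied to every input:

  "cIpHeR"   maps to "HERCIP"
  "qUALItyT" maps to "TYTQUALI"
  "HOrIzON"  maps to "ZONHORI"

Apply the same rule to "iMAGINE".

Rule — move the last 3 characters to the front (rotate right by 3), then convert every letter to uppercase.
"iMAGINE" → "INEiMAG" → "INEIMAG".

INEIMAG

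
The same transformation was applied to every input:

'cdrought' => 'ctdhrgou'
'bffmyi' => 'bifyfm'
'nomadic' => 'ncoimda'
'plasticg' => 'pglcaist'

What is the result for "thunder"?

What's happening: take characters alternately from the front and the back (1st, last, 2nd, 2nd-last, ...).
On "thunder" that produces "trheudn".

trheudn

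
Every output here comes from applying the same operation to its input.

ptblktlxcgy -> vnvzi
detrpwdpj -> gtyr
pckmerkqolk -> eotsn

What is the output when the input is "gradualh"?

tfcj

In each case the input is transformed by: shift every letter 2 places forward in the alphabet (wrapping around), then keep every other character starting from the second (positions 2nd, 4th, 6th, ...).
Applying both steps to "gradualh": "itcfwcnj", then "tfcj".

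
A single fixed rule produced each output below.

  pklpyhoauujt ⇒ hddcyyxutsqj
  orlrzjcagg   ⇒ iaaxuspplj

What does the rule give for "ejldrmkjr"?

Rule — sort the characters into reverse alphabetical order, then shift every letter 9 places forward in the alphabet (wrapping around).
For "ejldrmkjr", step one produces "rrmlkjjed"; step two turns that into "aavutssnm".

aavutssnm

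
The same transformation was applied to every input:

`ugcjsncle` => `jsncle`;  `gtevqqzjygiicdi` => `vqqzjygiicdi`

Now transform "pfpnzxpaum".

nzxpaum

The rule is to delete the first 3 characters.
Applying that to "pfpnzxpaum" gives "nzxpaum".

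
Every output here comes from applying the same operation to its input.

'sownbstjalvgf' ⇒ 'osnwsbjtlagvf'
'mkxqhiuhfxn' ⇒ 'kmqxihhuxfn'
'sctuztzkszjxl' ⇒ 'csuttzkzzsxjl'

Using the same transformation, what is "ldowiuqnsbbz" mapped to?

Rule — swap each adjacent pair of characters (1↔2, 3↔4, ...).
Applying that to "ldowiuqnsbbz" gives "dlwouinqbszb".

dlwouinqbszb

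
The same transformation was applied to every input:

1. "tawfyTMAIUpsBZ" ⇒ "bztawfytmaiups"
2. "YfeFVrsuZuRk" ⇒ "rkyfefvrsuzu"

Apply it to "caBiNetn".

tncabine

The pattern: move the last 2 characters to the front (rotate right by 2), then convert every letter to lowercase.
For "caBiNetn", step one produces "tncaBiNe"; step two turns that into "tncabine".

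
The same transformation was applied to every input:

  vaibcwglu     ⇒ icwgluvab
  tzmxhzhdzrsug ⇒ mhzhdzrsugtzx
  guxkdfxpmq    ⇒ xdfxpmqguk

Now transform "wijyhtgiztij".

jhtgiztijwiy

The transformation: move the first 3 characters to the end (rotate left by 3), then swap the first and last characters.
Working it through for "wijyhtgiztij": intermediate "yhtgiztijwij", final "jhtgiztijwiy".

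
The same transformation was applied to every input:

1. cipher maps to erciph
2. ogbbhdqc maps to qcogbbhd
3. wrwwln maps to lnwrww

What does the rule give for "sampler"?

Rule — move the last 2 characters to the front (rotate right by 2).
So "sampler" becomes "ersampl".

ersampl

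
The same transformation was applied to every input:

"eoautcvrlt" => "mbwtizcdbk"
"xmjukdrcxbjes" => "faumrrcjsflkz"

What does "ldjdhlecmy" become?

tglurklmpt

In each case the input is transformed by: shift every letter 8 places forward in the alphabet (wrapping around), then take characters alternately from the front and the back (1st, last, 2nd, 2nd-last, ...).
Starting from "ldjdhlecmy": after the first operation, "tlrlptmkug"; after the second, "tglurklmpt".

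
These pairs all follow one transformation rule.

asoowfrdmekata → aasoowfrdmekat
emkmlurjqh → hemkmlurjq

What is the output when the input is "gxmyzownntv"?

Looking at the pairs, the operation is to move the last character to the front.
Doing the same to "gxmyzownntv": "vgxmyzownnt".

vgxmyzownnt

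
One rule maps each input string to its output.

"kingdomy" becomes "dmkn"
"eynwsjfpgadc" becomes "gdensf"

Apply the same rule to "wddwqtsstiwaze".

The rule is to keep every other character starting from the first (positions 1st, 3rd, 5th, ...), then move the last 2 characters to the front (rotate right by 2).
Applying both steps to "wddwqtsstiwaze": "wdqstwz", then "wzwdqst".

wzwdqst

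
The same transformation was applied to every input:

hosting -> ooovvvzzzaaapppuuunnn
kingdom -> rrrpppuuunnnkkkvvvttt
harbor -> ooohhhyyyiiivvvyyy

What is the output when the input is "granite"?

In each case the input is transformed by: shift every letter 7 places forward in the alphabet (wrapping around), then repeat every character 3 times.
Applying both steps to "granite": "nyhupal", then "nnnyyyhhhuuupppaaalll".

nnnyyyhhhuuupppaaalll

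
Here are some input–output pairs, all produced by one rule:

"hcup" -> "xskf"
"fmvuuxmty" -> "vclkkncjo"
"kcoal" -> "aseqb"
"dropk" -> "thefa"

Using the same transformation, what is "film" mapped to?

The rule is to shift every letter 10 places backward in the alphabet (wrapping around).
So "film" becomes "vybc".

vybc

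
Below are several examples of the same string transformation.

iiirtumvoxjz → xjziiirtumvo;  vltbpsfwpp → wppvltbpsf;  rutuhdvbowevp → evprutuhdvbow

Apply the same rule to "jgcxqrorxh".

In each case the input is transformed by: move the last 3 characters to the front (rotate right by 3).
On "jgcxqrorxh" that produces "rxhjgcxqro".

rxhjgcxqro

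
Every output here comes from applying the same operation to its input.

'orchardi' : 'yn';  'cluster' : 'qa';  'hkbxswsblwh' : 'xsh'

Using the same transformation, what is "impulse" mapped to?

lo

Each output is the input with this applied: shift every letter 4 places backward in the alphabet (wrapping around), then keep one character in every 3, starting at position 3 (positions 3rd, 6th, 9th, ...).
So "impulse" becomes "lo".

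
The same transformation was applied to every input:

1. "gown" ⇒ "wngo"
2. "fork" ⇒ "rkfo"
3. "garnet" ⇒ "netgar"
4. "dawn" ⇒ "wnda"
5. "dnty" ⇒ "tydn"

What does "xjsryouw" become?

youwxjsr

In each case the input is transformed by: swap the front and back halves of the string.
On "xjsryouw" that produces "youwxjsr".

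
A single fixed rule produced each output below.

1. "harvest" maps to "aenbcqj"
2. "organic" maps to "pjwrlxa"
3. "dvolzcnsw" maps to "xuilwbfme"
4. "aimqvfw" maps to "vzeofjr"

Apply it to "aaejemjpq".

nsnvsyzjj

What's happening: shift every letter 9 places forward in the alphabet (wrapping around), then move the first 2 characters to the end (rotate left by 2).
Applying that to "aaejemjpq" gives "nsnvsyzjj".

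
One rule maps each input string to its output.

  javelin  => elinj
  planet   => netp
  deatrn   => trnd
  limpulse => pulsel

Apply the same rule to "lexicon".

iconl

The pattern: move the first 3 characters to the end (rotate left by 3), then delete the last 2 characters.
"lexicon" → "iconlex" → "iconl".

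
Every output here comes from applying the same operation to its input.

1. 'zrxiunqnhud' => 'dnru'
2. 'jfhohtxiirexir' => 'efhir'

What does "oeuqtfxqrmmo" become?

emqt

The pattern: keep one character in every 3, starting at position 2 (positions 2nd, 5th, 8th, ...), then sort the characters into alphabetical order.
"oeuqtfxqrmmo" → "emqt".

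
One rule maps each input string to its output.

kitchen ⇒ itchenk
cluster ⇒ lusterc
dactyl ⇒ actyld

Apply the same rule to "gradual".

The transformation: move the first character to the end.
"gradual" → "radualg".

radualg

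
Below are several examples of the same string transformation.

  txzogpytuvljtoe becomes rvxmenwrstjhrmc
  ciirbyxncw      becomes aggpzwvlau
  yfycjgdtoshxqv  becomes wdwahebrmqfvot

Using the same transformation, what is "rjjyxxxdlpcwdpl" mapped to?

Rule — shift every letter 2 places backward in the alphabet (wrapping around).
So "rjjyxxxdlpcwdpl" becomes "phhwvvvbjnaubnj".

phhwvvvbjnaubnj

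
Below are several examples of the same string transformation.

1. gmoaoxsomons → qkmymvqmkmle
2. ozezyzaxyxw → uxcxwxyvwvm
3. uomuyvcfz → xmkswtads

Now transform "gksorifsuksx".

viqmpgdqsiqe

The rule is to swap the first and last characters, then shift every letter 2 places backward in the alphabet (wrapping around).
On "gksorifsuksx": the first step gives "xksorifsuksg", and the second then gives "viqmpgdqsiqe".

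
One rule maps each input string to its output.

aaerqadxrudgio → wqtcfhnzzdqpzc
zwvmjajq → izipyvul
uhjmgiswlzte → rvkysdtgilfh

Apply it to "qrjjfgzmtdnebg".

lscmdafpqiiefy

In each case the input is transformed by: shift every letter 1 place backward in the alphabet (wrapping around), then swap the front and back halves of the string.
Starting from "qrjjfgzmtdnebg": after the first operation, "pqiiefylscmdaf"; after the second, "lscmdafpqiiefy".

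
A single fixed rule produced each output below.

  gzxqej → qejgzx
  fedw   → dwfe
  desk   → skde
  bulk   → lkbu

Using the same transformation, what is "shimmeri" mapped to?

Looking at the pairs, the operation is to swap the front and back halves of the string.
For "shimmeri" the result is "merishim".

merishim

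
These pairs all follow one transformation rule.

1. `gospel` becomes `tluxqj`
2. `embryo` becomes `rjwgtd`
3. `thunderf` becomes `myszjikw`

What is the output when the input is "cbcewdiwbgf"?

Looking at the pairs, the operation is to shift every letter 5 places forward in the alphabet (wrapping around), then swap each adjacent pair of characters (1↔2, 3↔4, ...).
Applying that to "cbcewdiwbgf" gives "ghjhibbnlgk".

ghjhibbnlgk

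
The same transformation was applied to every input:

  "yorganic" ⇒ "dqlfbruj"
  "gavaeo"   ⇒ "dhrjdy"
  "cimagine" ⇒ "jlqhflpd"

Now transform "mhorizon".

Looking at the pairs, the operation is to swap the front and back halves of the string, then shift every letter 3 places forward in the alphabet (wrapping around).
"mhorizon" → "izonmhor" → "lcrqpkru".

lcrqpkru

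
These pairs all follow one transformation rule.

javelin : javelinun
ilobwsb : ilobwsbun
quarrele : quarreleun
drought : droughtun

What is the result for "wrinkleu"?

The pattern: append "un".
So "wrinkleu" becomes "wrinkleuun".

wrinkleuun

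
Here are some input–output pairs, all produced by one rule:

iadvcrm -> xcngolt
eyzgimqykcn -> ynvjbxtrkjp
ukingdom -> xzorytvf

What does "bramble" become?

pwmxlcm

The pattern: shift every letter 11 places forward in the alphabet (wrapping around), then reverse the string.
For "bramble", step one produces "mclxmwp"; step two turns that into "pwmxlcm".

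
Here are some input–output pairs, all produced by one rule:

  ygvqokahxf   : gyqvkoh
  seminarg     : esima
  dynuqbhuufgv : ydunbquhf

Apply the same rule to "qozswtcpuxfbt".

The transformation: swap each adjacent pair of characters (1↔2, 3↔4, ...), then delete the last 3 characters.
Doing the same to "qozswtcpuxfbt": "oqsztwpcxu".

oqsztwpcxu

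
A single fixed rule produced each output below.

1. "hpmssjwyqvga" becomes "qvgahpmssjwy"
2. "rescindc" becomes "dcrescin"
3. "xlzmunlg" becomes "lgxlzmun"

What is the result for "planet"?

tplane

The pattern: move the first 2 characters to the end (rotate left by 2), then swap the front and back halves of the string.
Applying both steps to "planet": "anetpl", then "tplane".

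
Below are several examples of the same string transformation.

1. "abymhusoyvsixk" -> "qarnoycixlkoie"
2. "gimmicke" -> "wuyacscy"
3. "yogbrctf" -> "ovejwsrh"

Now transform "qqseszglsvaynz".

gpgdiouqilpiwb

Each output is the input with this applied: take characters alternately from the front and the back (1st, last, 2nd, 2nd-last, ...), then shift every letter 10 places backward in the alphabet (wrapping around).
For "qqseszglsvaynz", step one produces "qzqnsyeasvzsgl"; step two turns that into "gpgdiouqilpiwb".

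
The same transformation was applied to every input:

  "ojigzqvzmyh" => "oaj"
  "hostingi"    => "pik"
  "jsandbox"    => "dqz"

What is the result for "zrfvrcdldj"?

nfl

In each case the input is transformed by: shift every letter 2 places forward in the alphabet (wrapping around), then keep only the last 3 characters.
Working it through for "zrfvrcdldj": intermediate "bthxtefnfl", final "nfl".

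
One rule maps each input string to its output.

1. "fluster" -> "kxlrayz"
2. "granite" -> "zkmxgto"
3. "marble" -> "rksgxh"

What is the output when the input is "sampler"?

kxygsvr

Each output is the input with this applied: move the last 2 characters to the front (rotate right by 2), then shift every letter 6 places forward in the alphabet (wrapping around).
"sampler" → "ersampl" → "kxygsvr".
(Check on "fluster": → "erflust" → "kxlrayz" ✓)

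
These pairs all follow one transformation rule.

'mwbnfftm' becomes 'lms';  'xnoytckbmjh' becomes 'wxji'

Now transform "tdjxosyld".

Looking at the pairs, the operation is to shift every letter 1 place backward in the alphabet (wrapping around), then keep one character in every 3, starting at position 1 (positions 1st, 4th, 7th, ...).
For "tdjxosyld", step one produces "sciwnrxkc"; step two turns that into "swx".
(Check on "mwbnfftm": → "lvameesl" → "lms" ✓)

swx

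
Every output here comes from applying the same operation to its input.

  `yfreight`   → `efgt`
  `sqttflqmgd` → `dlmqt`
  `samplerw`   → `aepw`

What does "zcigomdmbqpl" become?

cglmmq

Each output is the input with this applied: keep every other character starting from the second (positions 2nd, 4th, 6th, ...), then sort the characters into alphabetical order.
For "zcigomdmbqpl", step one produces "cgmmql"; step two turns that into "cglmmq".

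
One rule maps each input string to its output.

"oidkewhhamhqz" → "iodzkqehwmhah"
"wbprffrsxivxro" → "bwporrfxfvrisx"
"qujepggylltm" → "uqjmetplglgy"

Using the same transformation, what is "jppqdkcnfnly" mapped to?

pjpyqldnkfcn

In each case the input is transformed by: move the first character to the end, then take characters alternately from the front and the back (1st, last, 2nd, 2nd-last, ...).
For "jppqdkcnfnly", step one produces "ppqdkcnfnlyj"; step two turns that into "pjpyqldnkfcn".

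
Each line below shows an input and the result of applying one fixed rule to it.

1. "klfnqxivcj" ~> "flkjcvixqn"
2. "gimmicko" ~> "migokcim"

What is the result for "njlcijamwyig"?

ljngiywmajic

In each case the input is transformed by: reverse the string, then move the last 3 characters to the front (rotate right by 3).
Working it through for "njlcijamwyig": intermediate "giywmajicljn", final "ljngiywmajic".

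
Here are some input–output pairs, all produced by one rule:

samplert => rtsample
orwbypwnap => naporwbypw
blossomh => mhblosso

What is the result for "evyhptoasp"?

aspevyhpto

Each output is the input with this applied: swap the front and back halves of the string, then move the first 2 characters to the end (rotate left by 2).
Starting from "evyhptoasp": after the first operation, "toaspevyhp"; after the second, "aspevyhpto".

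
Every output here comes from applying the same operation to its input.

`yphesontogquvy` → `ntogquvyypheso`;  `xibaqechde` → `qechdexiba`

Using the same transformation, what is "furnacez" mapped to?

nacezfur

The pattern: swap the front and back halves of the string, then move the last character to the front.
Starting from "furnacez": after the first operation, "acezfurn"; after the second, "nacezfur".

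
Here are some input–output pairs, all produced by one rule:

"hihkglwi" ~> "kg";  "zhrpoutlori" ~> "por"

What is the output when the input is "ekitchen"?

Looking at the pairs, the operation is to swap each adjacent pair of characters (1↔2, 3↔4, ...), then keep one character in every 3, starting at position 3 (positions 3rd, 6th, 9th, ...).
For "ekitchen", step one produces "ketihcne"; step two turns that into "tc".

tc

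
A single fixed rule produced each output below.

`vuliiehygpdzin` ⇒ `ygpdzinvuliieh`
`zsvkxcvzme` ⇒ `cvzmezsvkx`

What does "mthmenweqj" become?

What's happening: swap the front and back halves of the string.
On "mthmenweqj" that produces "nweqjmthme".

nweqjmthme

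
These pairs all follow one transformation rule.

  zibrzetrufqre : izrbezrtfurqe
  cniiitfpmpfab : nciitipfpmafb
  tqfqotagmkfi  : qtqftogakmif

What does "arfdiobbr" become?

Each output is the input with this applied: swap each adjacent pair of characters (1↔2, 3↔4, ...).
For "arfdiobbr" the result is "radfoibbr".

radfoibbr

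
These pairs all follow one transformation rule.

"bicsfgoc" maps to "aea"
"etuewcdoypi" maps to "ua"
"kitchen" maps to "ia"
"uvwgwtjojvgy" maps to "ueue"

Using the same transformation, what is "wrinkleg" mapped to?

What's happening: shift every letter 2 places backward in the alphabet (wrapping around), then keep only the vowels.
"wrinkleg" → "upglijce" → "uie".

uie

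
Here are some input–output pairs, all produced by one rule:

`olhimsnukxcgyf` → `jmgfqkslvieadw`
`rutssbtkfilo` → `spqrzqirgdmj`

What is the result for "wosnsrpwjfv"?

Each output is the input with this applied: swap each adjacent pair of characters (1↔2, 3↔4, ...), then shift every letter 2 places backward in the alphabet (wrapping around).
Applying both steps to "wosnsrpwjfv": "ownsrswpfjv", then "mulqpqundht".
(Check on "olhimsnukxcgyf": → "loihsmunxkgcfy" → "jmgfqkslvieadw" ✓)

mulqpqundht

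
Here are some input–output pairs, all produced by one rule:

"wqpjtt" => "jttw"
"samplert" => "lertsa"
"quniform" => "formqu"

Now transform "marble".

blem

The pattern: swap the front and back halves of the string, then delete the last 2 characters.
Working it through for "marble": intermediate "blemar", final "blem".
(Check on "wqpjtt": → "jttwqp" → "jttw" ✓)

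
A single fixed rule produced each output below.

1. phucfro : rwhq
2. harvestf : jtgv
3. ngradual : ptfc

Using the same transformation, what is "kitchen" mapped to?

Looking at the pairs, the operation is to shift every letter 2 places forward in the alphabet (wrapping around), then keep every other character starting from the first (positions 1st, 3rd, 5th, ...).
For "kitchen", step one produces "mkvejgp"; step two turns that into "mvjp".

mvjp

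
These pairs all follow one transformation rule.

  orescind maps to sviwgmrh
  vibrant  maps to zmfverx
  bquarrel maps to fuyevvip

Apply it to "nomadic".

Looking at the pairs, the operation is to shift every letter 4 places forward in the alphabet (wrapping around).
Applying that to "nomadic" gives "rsqehmg".

rsqehmg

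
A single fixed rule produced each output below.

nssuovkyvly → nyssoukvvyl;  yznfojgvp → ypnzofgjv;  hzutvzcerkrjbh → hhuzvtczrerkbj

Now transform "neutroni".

niuertno

The rule is to move the last character to the front, then swap each adjacent pair of characters (1↔2, 3↔4, ...).
So "neutroni" becomes "niuertno".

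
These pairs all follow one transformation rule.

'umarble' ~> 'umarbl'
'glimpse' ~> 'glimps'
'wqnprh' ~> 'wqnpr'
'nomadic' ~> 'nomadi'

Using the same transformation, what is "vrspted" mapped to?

Looking at the pairs, the operation is to delete the last character.
"vrspted" → "vrspte".

vrspte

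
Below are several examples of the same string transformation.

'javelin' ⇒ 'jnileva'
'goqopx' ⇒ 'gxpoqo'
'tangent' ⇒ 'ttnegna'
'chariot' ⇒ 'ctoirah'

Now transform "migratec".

The transformation: move the first character to the end, then reverse the string.
Applying both steps to "migratec": "igratecm", then "mcetargi".

mcetargi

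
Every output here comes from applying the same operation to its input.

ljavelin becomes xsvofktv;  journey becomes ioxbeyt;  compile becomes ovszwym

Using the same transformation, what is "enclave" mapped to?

ofkvmxo

What's happening: reverse the string, then shift every letter 10 places forward in the alphabet (wrapping around).
For "enclave", step one produces "evalcne"; step two turns that into "ofkvmxo".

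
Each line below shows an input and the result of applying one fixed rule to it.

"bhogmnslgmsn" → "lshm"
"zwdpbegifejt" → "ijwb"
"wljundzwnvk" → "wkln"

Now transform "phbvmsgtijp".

tphm

Rule — keep one character in every 3, starting at position 2 (positions 2nd, 5th, 8th, ...), then move the first 2 characters to the end (rotate left by 2).
For "phbvmsgtijp", step one produces "hmtp"; step two turns that into "tphm".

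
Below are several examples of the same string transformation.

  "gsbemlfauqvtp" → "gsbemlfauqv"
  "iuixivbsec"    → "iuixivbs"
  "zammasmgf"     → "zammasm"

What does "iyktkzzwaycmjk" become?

The rule is to delete the last 2 characters.
For "iyktkzzwaycmjk" the result is "iyktkzzwaycm".

iyktkzzwaycm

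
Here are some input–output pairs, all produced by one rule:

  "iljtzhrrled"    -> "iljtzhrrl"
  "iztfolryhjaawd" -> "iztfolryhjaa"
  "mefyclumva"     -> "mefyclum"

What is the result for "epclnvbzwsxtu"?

epclnvbzwsx

The pattern: delete the last 2 characters.
Doing the same to "epclnvbzwsxtu": "epclnvbzwsx".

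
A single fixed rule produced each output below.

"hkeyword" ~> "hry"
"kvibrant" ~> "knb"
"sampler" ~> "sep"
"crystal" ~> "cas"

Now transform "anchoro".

The rule is to take characters alternately from the front and the back (1st, last, 2nd, 2nd-last, ...), then keep one character in every 3, starting at position 1 (positions 1st, 4th, 7th, ...).
Starting from "anchoro": after the first operation, "aonrcoh"; after the second, "arh".

arh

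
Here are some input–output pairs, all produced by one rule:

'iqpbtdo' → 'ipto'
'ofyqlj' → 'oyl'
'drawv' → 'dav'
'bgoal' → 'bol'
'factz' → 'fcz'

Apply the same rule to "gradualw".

The transformation: keep every other character starting from the first (positions 1st, 3rd, 5th, ...).
So "gradualw" becomes "gaul".

gaul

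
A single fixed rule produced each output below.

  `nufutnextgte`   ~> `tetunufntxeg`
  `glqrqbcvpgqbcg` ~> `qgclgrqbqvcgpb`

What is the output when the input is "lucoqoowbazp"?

bpzulocoqwoa

Looking at the pairs, the operation is to swap each adjacent pair of characters (1↔2, 3↔4, ...), then move the last 3 characters to the front (rotate right by 3).
Applying both steps to "lucoqoowbazp": "ulocoqwoabpz", then "bpzulocoqwoa".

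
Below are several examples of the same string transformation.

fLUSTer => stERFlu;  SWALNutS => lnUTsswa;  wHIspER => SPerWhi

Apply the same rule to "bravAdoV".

VaDOvBRA

Each output is the input with this applied: move the first 3 characters to the end (rotate left by 3), then flip the case of every letter.
"bravAdoV" → "vAdoVbra" → "VaDOvBRA".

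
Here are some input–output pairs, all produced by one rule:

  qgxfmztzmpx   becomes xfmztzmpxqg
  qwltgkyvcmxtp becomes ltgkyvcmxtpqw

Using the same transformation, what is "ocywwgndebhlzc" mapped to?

ywwgndebhlzcoc

The pattern: move the first 2 characters to the end (rotate left by 2).
On "ocywwgndebhlzc" that produces "ywwgndebhlzcoc".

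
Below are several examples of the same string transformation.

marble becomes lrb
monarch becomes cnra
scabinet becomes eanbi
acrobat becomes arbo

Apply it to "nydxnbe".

In each case the input is transformed by: take characters alternately from the front and the back (1st, last, 2nd, 2nd-last, ...), then delete the first 3 characters.
For "nydxnbe", step one produces "neybdnx"; step two turns that into "bdnx".
(Check on "monarch": → "mhocnra" → "cnra" ✓)

bdnx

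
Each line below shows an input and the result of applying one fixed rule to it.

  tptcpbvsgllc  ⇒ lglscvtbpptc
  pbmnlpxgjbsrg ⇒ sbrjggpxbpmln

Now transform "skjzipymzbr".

In each case the input is transformed by: move the last 3 characters to the front (rotate right by 3), then take characters alternately from the front and the back (1st, last, 2nd, 2nd-last, ...).
On "skjzipymzbr": the first step gives "zbrskjzipym", and the second then gives "zmbyrpsikzj".

zmbyrpsikzj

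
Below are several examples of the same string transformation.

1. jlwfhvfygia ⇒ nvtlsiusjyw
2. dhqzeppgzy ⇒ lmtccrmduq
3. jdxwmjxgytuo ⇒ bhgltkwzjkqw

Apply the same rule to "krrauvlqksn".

afxdyihneex

Looking at the pairs, the operation is to shift every letter 13 places forward in the alphabet (wrapping around) — i.e. ROT13, then reverse the string.
Starting from "krrauvlqksn": after the first operation, "xeenhiydxfa"; after the second, "afxdyihneex".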